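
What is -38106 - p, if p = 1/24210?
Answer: -922546261/24210 ≈ -38106.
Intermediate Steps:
p = 1/24210 ≈ 4.1305e-5
-38106 - p = -38106 - 1*1/24210 = -38106 - 1/24210 = -922546261/24210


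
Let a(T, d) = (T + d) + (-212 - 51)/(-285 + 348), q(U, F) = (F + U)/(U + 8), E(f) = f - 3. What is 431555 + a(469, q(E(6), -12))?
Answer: 299389172/693 ≈ 4.3202e+5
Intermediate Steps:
E(f) = -3 + f
q(U, F) = (F + U)/(8 + U)
a(T, d) = -263/63 + T + d (a(T, d) = (T + d) - 263/63 = -263/63 + T + d)
431555 + a(469, q(E(6), -12)) = 431555 + (-263/63 + 469 + (-12 + (-3 + 6))/(8 + (-3 + 6))) = 431555 + (-263/63 + 469 + (-12 + 3)/(8 + 3)) = 431555 + (-263/63 + 469 - 9/11) = 431555 + 321557/693 = 299389172/693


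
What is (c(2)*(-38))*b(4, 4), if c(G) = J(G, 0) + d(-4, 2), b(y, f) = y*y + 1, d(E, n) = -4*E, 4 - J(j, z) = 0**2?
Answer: -12920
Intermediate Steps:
J(j, z) = 4 (J(j, z) = 4 - 1*0**2 = 4 - 1*0 = 4 + 0 = 4)
b(y, f) = 1 + y**2 (b(y, f) = y**2 + 1 = 1 + y**2)
c(G) = 20 (c(G) = 4 - 4*(-4) = 4 + 16 = 20)
(c(2)*(-38))*b(4, 4) = (20*(-38))*(1 + 4**2) = -760*(1 + 16) = -760*17 = -12920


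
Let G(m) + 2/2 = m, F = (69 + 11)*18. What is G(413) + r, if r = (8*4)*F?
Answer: 46492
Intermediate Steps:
F = 1440 (F = 80*18 = 1440)
G(m) = -1 + m
r = 46080 (r = (8*4)*1440 = 32*1440 = 46080)
G(413) + r = (-1 + 413) + 46080 = 412 + 46080 = 46492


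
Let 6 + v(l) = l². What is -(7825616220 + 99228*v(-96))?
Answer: -8739506100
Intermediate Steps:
v(l) = -6 + l²
-(7825616220 + 99228*v(-96)) = -(7825020852 + 914485248) = -99228/(1/((-6 + 9216) + 78865)) = -99228/(1/(9210 + 78865)) = -99228/(1/88075) = -99228/1/88075 = -99228*88075 = -8739506100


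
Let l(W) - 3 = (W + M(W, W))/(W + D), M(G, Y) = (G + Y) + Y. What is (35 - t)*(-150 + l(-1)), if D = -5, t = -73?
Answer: -15804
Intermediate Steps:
M(G, Y) = G + 2*Y
l(W) = 3 + 4*W/(-5 + W) (l(W) = 3 + (W + (W + 2*W))/(W - 5) = 3 + (W + 3*W)/(-5 + W) = 3 + (4*W)/(-5 + W) = 3 + 4*W/(-5 + W))
(35 - t)*(-150 + l(-1)) = (35 - 1*(-73))*(-150 + (-15 + 7*(-1))/(-5 - 1)) = (35 + 73)*(-150 + (-15 - 7)/(-6)) = 108*(-150 - ⅙*(-22)) = 108*(-150 + 11/3) = 108*(-439/3) = -15804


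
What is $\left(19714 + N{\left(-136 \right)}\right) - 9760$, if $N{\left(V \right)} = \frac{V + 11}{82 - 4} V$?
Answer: $\frac{396706}{39} \approx 10172.0$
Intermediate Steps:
$N{\left(V \right)} = V \left(\frac{11}{78} + \frac{V}{78}\right)$ ($N{\left(V \right)} = \frac{11 + V}{78} V = \left(11 + V\right) \frac{1}{78} V = \left(\frac{11}{78} + \frac{V}{78}\right) V = V \left(\frac{11}{78} + \frac{V}{78}\right)$)
$\left(19714 + N{\left(-136 \right)}\right) - 9760 = \left(19714 + \frac{1}{78} \left(-136\right) \left(11 - 136\right)\right) - 9760 = \left(19714 + \frac{1}{78} \left(-136\right) \left(-125\right)\right) + \left(-16608 + 6848\right) = \left(19714 + \frac{8500}{39}\right) - 9760 = \frac{777346}{39} - 9760 = \frac{396706}{39}$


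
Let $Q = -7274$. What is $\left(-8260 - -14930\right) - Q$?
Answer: $13944$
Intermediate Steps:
$\left(-8260 - -14930\right) - Q = \left(-8260 - -14930\right) - -7274 = \left(-8260 + 14930\right) + 7274 = 6670 + 7274 = 13944$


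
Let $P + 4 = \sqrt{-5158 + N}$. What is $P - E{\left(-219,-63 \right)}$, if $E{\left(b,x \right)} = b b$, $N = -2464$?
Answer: $-47965 + i \sqrt{7622} \approx -47965.0 + 87.304 i$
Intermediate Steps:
$P = -4 + i \sqrt{7622}$ ($P = -4 + \sqrt{-5158 - 2464} = -4 + \sqrt{-7622} = -4 + i \sqrt{7622} \approx -4.0 + 87.304 i$)
$E{\left(b,x \right)} = b^{2}$
$P - E{\left(-219,-63 \right)} = \left(-4 + i \sqrt{7622}\right) - \left(-219\right)^{2} = \left(-4 + i \sqrt{7622}\right) - 47961 = -47965 + i \sqrt{7622}$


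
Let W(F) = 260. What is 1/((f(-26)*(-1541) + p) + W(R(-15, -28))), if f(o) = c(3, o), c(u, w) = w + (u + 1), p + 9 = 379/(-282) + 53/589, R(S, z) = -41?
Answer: 166098/5672536709 ≈ 2.9281e-5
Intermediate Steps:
p = -1703167/166098 (p = -9 + (379/(-282) + 53/589) = -9 + (379*(-1/282) + 53*(1/589)) = -9 + (-379/282 + 53/589) = -9 - 208285/166098 = -1703167/166098 ≈ -10.254)
c(u, w) = 1 + u + w (c(u, w) = w + (1 + u) = 1 + u + w)
f(o) = 4 + o (f(o) = 1 + 3 + o = 4 + o)
1/((f(-26)*(-1541) + p) + W(R(-15, -28))) = 1/(((4 - 26)*(-1541) - 1703167/166098) + 260) = 1/((-22*(-1541) - 1703167/166098) + 260) = 1/((33902 - 1703167/166098) + 260) = 1/(5629351229/166098 + 260) = 1/(5672536709/166098) = 166098/5672536709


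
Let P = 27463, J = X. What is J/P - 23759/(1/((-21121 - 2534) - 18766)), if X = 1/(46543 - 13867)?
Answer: 904452833873792533/897380988 ≈ 1.0079e+9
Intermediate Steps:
X = 1/32676 ≈ 3.0603e-5
J = 1/32676 ≈ 3.0603e-5
J/P - 23759/(1/((-21121 - 2534) - 18766)) = (1/32676)/27463 - 23759/(1/((-21121 - 2534) - 18766)) = (1/32676)*(1/27463) - 23759/(1/(-23655 - 18766)) = 1/897380988 - 23759/(1/(-42421)) = 1/897380988 - 23759/(-1/42421) = 1/897380988 - 23759*(-42421) = 1/897380988 + 1007880539 = 904452833873792533/897380988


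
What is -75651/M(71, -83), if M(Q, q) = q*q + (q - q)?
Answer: -75651/6889 ≈ -10.981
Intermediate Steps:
M(Q, q) = q**2 (M(Q, q) = q**2 + 0 = q**2)
-75651/M(71, -83) = -75651/((-83)**2) = -75651/6889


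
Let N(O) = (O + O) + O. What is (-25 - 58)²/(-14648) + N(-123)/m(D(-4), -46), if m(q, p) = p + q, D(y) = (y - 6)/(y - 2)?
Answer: 15299099/1948184 ≈ 7.8530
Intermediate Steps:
N(O) = 3*O (N(O) = 2*O + O = 3*O)
D(y) = (-6 + y)/(-2 + y)
(-25 - 58)²/(-14648) + N(-123)/m(D(-4), -46) = (-25 - 58)²/(-14648) + (3*(-123))/(-46 + (-6 - 4)/(-2 - 4)) = (-83)²*(-1/14648) - 369/(-46 - 10/(-6)) = 6889*(-1/14648) - 369/(-46 - ⅙*(-10)) = -6889/14648 - 369/(-46 + 5/3) = -6889/14648 - 369/(-133/3) = -6889/14648 - 369*(-3/133) = -6889/14648 + 1107/133 = 15299099/1948184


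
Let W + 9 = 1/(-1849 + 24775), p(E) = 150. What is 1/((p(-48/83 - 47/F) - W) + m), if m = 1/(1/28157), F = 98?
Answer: 22926/649172615 ≈ 3.5316e-5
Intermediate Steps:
W = -206333/22926 (W = -9 + 1/(-1849 + 24775) = -9 + 1/22926 = -206333/22926 ≈ -9.0000)
m = 28157 (m = 1/(1/28157) = 28157)
1/((p(-48/83 - 47/F) - W) + m) = 1/((150 - 1*(-206333/22926)) + 28157) = 1/((150 + 206333/22926) + 28157) = 1/(3645233/22926 + 28157) = 1/(649172615/22926) = 22926/649172615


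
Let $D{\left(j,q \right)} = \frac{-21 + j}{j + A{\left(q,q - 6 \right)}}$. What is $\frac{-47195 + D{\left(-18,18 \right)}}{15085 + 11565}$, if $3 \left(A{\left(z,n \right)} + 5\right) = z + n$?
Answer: $- \frac{23596}{13325} \approx -1.7708$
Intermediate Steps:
$A{\left(z,n \right)} = -5 + \frac{n}{3} + \frac{z}{3}$ ($A{\left(z,n \right)} = -5 + \frac{z + n}{3} = -5 + \frac{n + z}{3} = -5 + \left(\frac{n}{3} + \frac{z}{3}\right) = -5 + \frac{n}{3} + \frac{z}{3}$)
$D{\left(j,q \right)} = \frac{-21 + j}{-7 + j + \frac{2 q}{3}}$ ($D{\left(j,q \right)} = \frac{-21 + j}{j + \left(-5 + \frac{q - 6}{3} + \frac{q}{3}\right)} = \frac{-21 + j}{j + \left(-5 + \frac{-6 + q}{3} + \frac{q}{3}\right)} = \frac{-21 + j}{j + \left(-5 + \left(-2 + \frac{q}{3}\right) + \frac{q}{3}\right)} = \frac{-21 + j}{j + \left(-7 + \frac{2 q}{3}\right)} = \frac{-21 + j}{-7 + j + \frac{2 q}{3}}$)
$\frac{-47195 + D{\left(-18,18 \right)}}{15085 + 11565} = \frac{-47195 + \frac{3 \left(-21 - 18\right)}{-21 + 2 \cdot 18 + 3 \left(-18\right)}}{15085 + 11565} = \frac{-47195 + 3 \frac{1}{-21 + 36 - 54} \left(-39\right)}{26650} = \left(-47195 + 3 \frac{1}{-39} \left(-39\right)\right) \frac{1}{26650} = \left(-47195 + 3 \left(- \frac{1}{39}\right) \left(-39\right)\right) \frac{1}{26650} = \left(-47195 + 3\right) \frac{1}{26650} = \left(-47192\right) \frac{1}{26650} = - \frac{23596}{13325}$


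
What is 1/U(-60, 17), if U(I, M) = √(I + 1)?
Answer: -I*√59/59 ≈ -0.13019*I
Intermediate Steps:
U(I, M) = √(1 + I)
1/U(-60, 17) = 1/(√(1 - 60)) = 1/(√(-59)) = 1/(I*√59) = -I*√59/59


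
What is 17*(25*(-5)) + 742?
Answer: -1383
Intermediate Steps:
17*(25*(-5)) + 742 = 17*(-125) + 742 = -2125 + 742 = -1383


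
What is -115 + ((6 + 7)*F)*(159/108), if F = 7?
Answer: 683/36 ≈ 18.972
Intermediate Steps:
-115 + ((6 + 7)*F)*(159/108) = -115 + ((6 + 7)*7)*(159/108) = -115 + (13*7)*(159*(1/108)) = -115 + 91*(53/36) = -115 + 4823/36 = 683/36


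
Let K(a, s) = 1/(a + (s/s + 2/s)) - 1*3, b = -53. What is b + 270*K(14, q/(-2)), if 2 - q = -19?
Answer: -262723/311 ≈ -844.77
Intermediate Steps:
q = 21 (q = 2 - 1*(-19) = 2 + 19 = 21)
K(a, s) = -3 + 1/(1 + a + 2/s) (K(a, s) = 1/(a + (1 + 2/s)) - 3 = 1/(1 + a + 2/s) - 3 = -3 + 1/(1 + a + 2/s))
b + 270*K(14, q/(-2)) = -53 + 270*((-6 - 42/(-2) - 3*14*21/(-2))/(2 + 21/(-2) + 14*(21/(-2)))) = -53 + 270*((-6 - 42*(-1)/2 - 3*14*21*(-½))/(2 + 21*(-½) + 14*(21*(-½)))) = -53 + 270*((-6 - 2*(-21/2) - 3*14*(-21/2))/(2 - 21/2 + 14*(-21/2))) = -53 + 270*((-6 + 21 + 441)/(2 - 21/2 - 147)) = -53 + 270*(456/(-311/2)) = -53 + 270*(-2/311*456) = -53 + 270*(-912/311) = -53 - 246240/311 = -262723/311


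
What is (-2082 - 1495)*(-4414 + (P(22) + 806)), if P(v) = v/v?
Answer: 12902239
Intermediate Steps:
P(v) = 1
(-2082 - 1495)*(-4414 + (P(22) + 806)) = (-2082 - 1495)*(-4414 + (1 + 806)) = -3577*(-4414 + 807) = -3577*(-3607) = 12902239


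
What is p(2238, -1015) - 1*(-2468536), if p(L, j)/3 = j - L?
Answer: 2458777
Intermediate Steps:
p(L, j) = -3*L + 3*j (p(L, j) = 3*(j - L) = -3*L + 3*j)
p(2238, -1015) - 1*(-2468536) = (-3*2238 + 3*(-1015)) - 1*(-2468536) = (-6714 - 3045) + 2468536 = -9759 + 2468536 = 2458777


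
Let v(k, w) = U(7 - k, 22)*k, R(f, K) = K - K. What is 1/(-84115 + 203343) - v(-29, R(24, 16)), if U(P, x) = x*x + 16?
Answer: 1728806001/119228 ≈ 14500.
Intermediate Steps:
R(f, K) = 0
U(P, x) = 16 + x**2 (U(P, x) = x**2 + 16 = 16 + x**2)
v(k, w) = 500*k (v(k, w) = (16 + 22**2)*k = (16 + 484)*k = 500*k)
1/(-84115 + 203343) - v(-29, R(24, 16)) = 1/(-84115 + 203343) - 500*(-29) = 1/119228 - 1*(-14500) = 1/119228 + 14500 = 1728806001/119228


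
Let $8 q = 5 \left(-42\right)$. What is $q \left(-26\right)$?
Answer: $\frac{1365}{2} \approx 682.5$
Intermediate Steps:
$q = - \frac{105}{4}$ ($q = \frac{5 \left(-42\right)}{8} = \frac{1}{8} \left(-210\right) = - \frac{105}{4} \approx -26.25$)
$q \left(-26\right) = \left(- \frac{105}{4}\right) \left(-26\right) = \frac{1365}{2}$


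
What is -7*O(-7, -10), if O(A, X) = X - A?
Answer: 21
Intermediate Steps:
-7*O(-7, -10) = -7*(-10 - 1*(-7)) = -7*(-10 + 7) = -7*(-3) = 21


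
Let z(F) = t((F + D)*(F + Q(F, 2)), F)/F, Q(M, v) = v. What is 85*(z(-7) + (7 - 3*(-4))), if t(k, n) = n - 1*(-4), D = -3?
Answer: 11560/7 ≈ 1651.4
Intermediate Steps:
t(k, n) = 4 + n (t(k, n) = n + 4 = 4 + n)
z(F) = (4 + F)/F
85*(z(-7) + (7 - 3*(-4))) = 85*((4 - 7)/(-7) + (7 - 3*(-4))) = 85*(-⅐*(-3) + (7 + 12)) = 85*(3/7 + 19) = 85*(136/7) = 11560/7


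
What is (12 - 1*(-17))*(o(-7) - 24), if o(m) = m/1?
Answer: -899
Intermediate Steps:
o(m) = m (o(m) = m*1 = m)
(12 - 1*(-17))*(o(-7) - 24) = (12 - 1*(-17))*(-7 - 24) = (12 + 17)*(-31) = 29*(-31) = -899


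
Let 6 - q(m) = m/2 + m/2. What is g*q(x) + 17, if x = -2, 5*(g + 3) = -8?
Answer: -99/5 ≈ -19.800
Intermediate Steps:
g = -23/5 (g = -3 + (⅕)*(-8) = -3 - 8/5 = -23/5 ≈ -4.6000)
q(m) = 6 - m (q(m) = 6 - (m/2 + m/2) = 6 - m)
g*q(x) + 17 = -23*(6 - 1*(-2))/5 + 17 = -23*(6 + 2)/5 + 17 = -23/5*8 + 17 = -184/5 + 17 = -99/5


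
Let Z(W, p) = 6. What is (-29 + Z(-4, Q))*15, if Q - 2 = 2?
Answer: -345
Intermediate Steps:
Q = 4 (Q = 2 + 2 = 4)
(-29 + Z(-4, Q))*15 = (-29 + 6)*15 = -23*15 = -345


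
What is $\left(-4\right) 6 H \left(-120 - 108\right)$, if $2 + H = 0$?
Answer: $-10944$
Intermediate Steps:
$H = -2$ ($H = -2 + 0 = -2$)
$\left(-4\right) 6 H \left(-120 - 108\right) = \left(-4\right) 6 \left(-2\right) \left(-120 - 108\right) = \left(-24\right) \left(-2\right) \left(-228\right) = 48 \left(-228\right) = -10944$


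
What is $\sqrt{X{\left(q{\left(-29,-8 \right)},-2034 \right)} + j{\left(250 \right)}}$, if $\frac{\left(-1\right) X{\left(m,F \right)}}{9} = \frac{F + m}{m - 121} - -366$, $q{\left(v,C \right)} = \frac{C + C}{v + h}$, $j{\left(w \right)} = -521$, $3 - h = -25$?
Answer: $\frac{i \sqrt{4885265}}{35} \approx 63.15 i$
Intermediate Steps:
$h = 28$ ($h = 3 - -25 = 3 + 25 = 28$)
$q{\left(v,C \right)} = \frac{2 C}{28 + v}$ ($q{\left(v,C \right)} = \frac{C + C}{v + 28} = \frac{2 C}{28 + v}$)
$X{\left(m,F \right)} = -3294 - \frac{9 \left(F + m\right)}{-121 + m}$ ($X{\left(m,F \right)} = - 9 \left(\frac{F + m}{m - 121} - -366\right) = - 9 \left(\frac{F + m}{-121 + m} + 366\right) = - 9 \left(366 + \frac{F + m}{-121 + m}\right) = -3294 - \frac{9 \left(F + m\right)}{-121 + m}$)
$\sqrt{X{\left(q{\left(-29,-8 \right)},-2034 \right)} + j{\left(250 \right)}} = \sqrt{\frac{9 \left(44286 - -2034 - 367 \cdot 2 \left(-8\right) \frac{1}{28 - 29}\right)}{-121 + 2 \left(-8\right) \frac{1}{28 - 29}} - 521} = \sqrt{\frac{9 \left(44286 + 2034 - 367 \cdot 2 \left(-8\right) \frac{1}{-1}\right)}{-121 + 2 \left(-8\right) \frac{1}{-1}} - 521} = \sqrt{\frac{9 \left(44286 + 2034 - 367 \cdot 2 \left(-8\right) \left(-1\right)\right)}{-121 + 2 \left(-8\right) \left(-1\right)} - 521} = \sqrt{\frac{9 \left(44286 + 2034 - 5872\right)}{-121 + 16} - 521} = \sqrt{\frac{9 \left(44286 + 2034 - 5872\right)}{-105} - 521} = \sqrt{9 \left(- \frac{1}{105}\right) 40448 - 521} = \sqrt{- \frac{121344}{35} - 521} = \sqrt{- \frac{139579}{35}} = \frac{i \sqrt{4885265}}{35}$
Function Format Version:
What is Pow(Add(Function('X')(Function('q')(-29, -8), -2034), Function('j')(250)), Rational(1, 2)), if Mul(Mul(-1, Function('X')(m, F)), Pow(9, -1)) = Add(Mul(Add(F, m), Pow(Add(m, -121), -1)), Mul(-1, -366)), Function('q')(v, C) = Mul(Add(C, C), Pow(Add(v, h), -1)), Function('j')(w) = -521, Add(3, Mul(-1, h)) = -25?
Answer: Mul(Rational(1, 35), I, Pow(4885265, Rational(1, 2))) ≈ Mul(63.150, I)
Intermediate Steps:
h = 28 (h = Add(3, Mul(-1, -25)) = Add(3, 25) = 28)
Function('q')(v, C) = Mul(2, C, Pow(Add(28, v), -1)) (Function('q')(v, C) = Mul(Add(C, C), Pow(Add(v, 28), -1)) = Mul(Mul(2, C), Pow(Add(28, v), -1)) = Mul(2, C, Pow(Add(28, v), -1)))
Function('X')(m, F) = Add(-3294, Mul(-9, Pow(Add(-121, m), -1), Add(F, m))) (Function('X')(m, F) = Mul(-9, Add(Mul(Add(F, m), Pow(Add(m, -121), -1)), Mul(-1, -366))) = Mul(-9, Add(Mul(Add(F, m), Pow(Add(-121, m), -1)), 366)) = Mul(-9, Add(Mul(Pow(Add(-121, m), -1), Add(F, m)), 366)) = Mul(-9, Add(366, Mul(Pow(Add(-121, m), -1), Add(F, m)))) = Add(-3294, Mul(-9, Pow(Add(-121, m), -1), Add(F, m))))
Pow(Add(Function('X')(Function('q')(-29, -8), -2034), Function('j')(250)), Rational(1, 2)) = Pow(Add(Mul(9, Pow(Add(-121, Mul(2, -8, Pow(Add(28, -29), -1))), -1), Add(44286, Mul(-1, -2034), Mul(-367, Mul(2, -8, Pow(Add(28, -29), -1))))), -521), Rational(1, 2)) = Pow(Add(Mul(9, Pow(Add(-121, Mul(2, -8, Pow(-1, -1))), -1), Add(44286, 2034, Mul(-367, Mul(2, -8, Pow(-1, -1))))), -521), Rational(1, 2)) = Pow(Add(Mul(9, Pow(Add(-121, Mul(2, -8, -1)), -1), Add(44286, 2034, Mul(-367, Mul(2, -8, -1)))), -521), Rational(1, 2)) = Pow(Add(Mul(9, Pow(Add(-121, 16), -1), Add(44286, 2034, Mul(-367, 16))), -521), Rational(1, 2)) = Pow(Add(Mul(9, Pow(-105, -1), Add(44286, 2034, -5872)), -521), Rational(1, 2)) = Pow(Add(Mul(9, Rational(-1, 105), 40448), -521), Rational(1, 2)) = Pow(Add(Rational(-121344, 35), -521), Rational(1, 2)) = Pow(Rational(-139579, 35), Rational(1, 2)) = Mul(Rational(1, 35), I, Pow(4885265, Rational(1, 2)))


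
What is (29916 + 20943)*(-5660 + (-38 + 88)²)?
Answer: -160714440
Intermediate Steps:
(29916 + 20943)*(-5660 + (-38 + 88)²) = 50859*(-5660 + 50²) = 50859*(-5660 + 2500) = 50859*(-3160) = -160714440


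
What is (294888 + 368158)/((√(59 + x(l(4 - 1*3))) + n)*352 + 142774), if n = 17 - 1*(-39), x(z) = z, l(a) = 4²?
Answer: 8977974363/2199367283 - 291740240*√3/6598101849 ≈ 4.0055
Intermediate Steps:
l(a) = 16
n = 56 (n = 17 + 39 = 56)
(294888 + 368158)/((√(59 + x(l(4 - 1*3))) + n)*352 + 142774) = (294888 + 368158)/((√(59 + 16) + 56)*352 + 142774) = 663046/((√75 + 56)*352 + 142774) = 663046/((5*√3 + 56)*352 + 142774) = 663046/((56 + 5*√3)*352 + 142774) = 663046/((19712 + 1760*√3) + 142774) = 663046/(162486 + 1760*√3)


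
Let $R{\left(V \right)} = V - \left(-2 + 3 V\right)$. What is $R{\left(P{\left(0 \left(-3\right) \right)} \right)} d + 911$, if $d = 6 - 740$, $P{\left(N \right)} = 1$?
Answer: $911$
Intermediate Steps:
$d = -734$
$R{\left(V \right)} = 2 - 2 V$ ($R{\left(V \right)} = V - \left(-2 + 3 V\right) = 2 - 2 V$)
$R{\left(P{\left(0 \left(-3\right) \right)} \right)} d + 911 = \left(2 - 2\right) \left(-734\right) + 911 = 0 \left(-734\right) + 911 = 0 + 911 = 911$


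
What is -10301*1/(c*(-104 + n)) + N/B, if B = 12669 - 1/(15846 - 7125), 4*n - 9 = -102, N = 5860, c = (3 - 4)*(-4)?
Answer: 291033086572/14059387783 ≈ 20.700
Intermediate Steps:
c = 4 (c = -1*(-4) = 4)
n = -93/4 (n = 9/4 + (¼)*(-102) = 9/4 - 51/2 = -93/4 ≈ -23.250)
B = 110486348/8721 (B = 12669 - 1/8721 = 110486348/8721 ≈ 12669.)
-10301*1/(c*(-104 + n)) + N/B = -10301*1/(4*(-104 - 93/4)) + 5860/(110486348/8721) = -10301/(4*(-509/4)) + 5860*(8721/110486348) = -10301/(-509) + 12776265/27621587 = -10301*(-1/509) + 12776265/27621587 = 10301/509 + 12776265/27621587 = 291033086572/14059387783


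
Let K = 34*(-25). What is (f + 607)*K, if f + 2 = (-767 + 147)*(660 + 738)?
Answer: 736231750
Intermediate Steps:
f = -866762 (f = -2 + (-767 + 147)*(660 + 738) = -2 - 620*1398 = -2 - 866760 = -866762)
K = -850
(f + 607)*K = (-866762 + 607)*(-850) = -866155*(-850) = 736231750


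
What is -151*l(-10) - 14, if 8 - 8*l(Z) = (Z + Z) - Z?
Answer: -1415/4 ≈ -353.75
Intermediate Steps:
l(Z) = 1 - Z/8 (l(Z) = 1 - ((Z + Z) - Z)/8 = 1 - (2*Z - Z)/8 = 1 - Z/8)
-151*l(-10) - 14 = -151*(1 - ⅛*(-10)) - 14 = -151*(1 + 5/4) - 14 = -151*9/4 - 14 = -1359/4 - 14 = -1415/4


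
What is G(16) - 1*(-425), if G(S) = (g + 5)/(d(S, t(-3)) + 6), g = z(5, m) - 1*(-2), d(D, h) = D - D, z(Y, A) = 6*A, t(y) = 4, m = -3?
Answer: 2539/6 ≈ 423.17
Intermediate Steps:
d(D, h) = 0
g = -16 (g = 6*(-3) - 1*(-2) = -18 + 2 = -16)
G(S) = -11/6 (G(S) = (-16 + 5)/(0 + 6) = -11/6)
G(16) - 1*(-425) = -11/6 - 1*(-425) = -11/6 + 425 = 2539/6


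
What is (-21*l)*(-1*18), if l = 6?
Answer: 2268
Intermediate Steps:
(-21*l)*(-1*18) = (-21*6)*(-1*18) = -126*(-18) = 2268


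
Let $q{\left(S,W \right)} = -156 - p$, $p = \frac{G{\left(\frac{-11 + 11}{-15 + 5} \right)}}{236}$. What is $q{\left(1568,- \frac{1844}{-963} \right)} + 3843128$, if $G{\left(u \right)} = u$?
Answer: $3842972$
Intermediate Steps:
$p = 0$ ($p = \frac{\left(-11 + 11\right) \frac{1}{-15 + 5}}{236} = \frac{0}{-10} \cdot \frac{1}{236} = 0 \left(- \frac{1}{10}\right) \frac{1}{236} = 0 \cdot \frac{1}{236} = 0$)
$q{\left(S,W \right)} = -156$ ($q{\left(S,W \right)} = -156 - 0 = -156 + 0 = -156$)
$q{\left(1568,- \frac{1844}{-963} \right)} + 3843128 = -156 + 3843128 = 3842972$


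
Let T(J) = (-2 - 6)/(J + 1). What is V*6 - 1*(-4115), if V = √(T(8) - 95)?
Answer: 4115 + 2*I*√863 ≈ 4115.0 + 58.754*I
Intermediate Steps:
T(J) = -8/(1 + J)
V = I*√863/3 (V = √(-8/(1 + 8) - 95) = √(-8/9 - 95) = √(-863/9) = I*√863/3 ≈ 9.7923*I)
V*6 - 1*(-4115) = (I*√863/3)*6 - 1*(-4115) = 2*I*√863 + 4115 = 4115 + 2*I*√863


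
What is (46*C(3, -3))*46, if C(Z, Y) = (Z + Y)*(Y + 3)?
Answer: 0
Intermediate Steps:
C(Z, Y) = (3 + Y)*(Y + Z) (C(Z, Y) = (Y + Z)*(3 + Y) = (3 + Y)*(Y + Z))
(46*C(3, -3))*46 = (46*((-3)**2 + 3*(-3) + 3*3 - 3*3))*46 = (46*(9 - 9 + 9 - 9))*46 = (46*0)*46 = 0*46 = 0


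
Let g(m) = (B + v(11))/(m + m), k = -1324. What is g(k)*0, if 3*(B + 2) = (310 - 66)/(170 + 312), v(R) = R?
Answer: 0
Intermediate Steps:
B = -1324/723 (B = -2 + ((310 - 66)/(170 + 312))/3 = -2 + (244/482)/3 = -2 + (244*(1/482))/3 = -2 + (⅓)*(122/241) = -2 + 122/723 = -1324/723 ≈ -1.8313)
g(m) = 6629/(1446*m) (g(m) = (-1324/723 + 11)/(m + m) = 6629/(723*((2*m))) = 6629*(1/(2*m))/723 = 6629/(1446*m))
g(k)*0 = ((6629/1446)/(-1324))*0 = ((6629/1446)*(-1/1324))*0 = -6629/1914504*0 = 0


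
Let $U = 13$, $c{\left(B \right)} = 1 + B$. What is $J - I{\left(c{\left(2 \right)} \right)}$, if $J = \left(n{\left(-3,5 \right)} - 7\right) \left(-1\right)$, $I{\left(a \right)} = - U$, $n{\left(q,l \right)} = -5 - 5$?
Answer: $30$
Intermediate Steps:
$n{\left(q,l \right)} = -10$
$I{\left(a \right)} = -13$ ($I{\left(a \right)} = \left(-1\right) 13 = -13$)
$J = 17$ ($J = \left(-10 - 7\right) \left(-1\right) = \left(-17\right) \left(-1\right) = 17$)
$J - I{\left(c{\left(2 \right)} \right)} = 17 - -13 = 17 + 13 = 30$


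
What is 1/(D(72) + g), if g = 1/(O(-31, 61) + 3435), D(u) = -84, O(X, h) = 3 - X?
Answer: -3469/291395 ≈ -0.011905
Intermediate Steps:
g = 1/3469 (g = 1/((3 - 1*(-31)) + 3435) = 1/((3 + 31) + 3435) = 1/(34 + 3435) = 1/3469 ≈ 0.00028827)
1/(D(72) + g) = 1/(-84 + 1/3469) = 1/(-291395/3469) = -3469/291395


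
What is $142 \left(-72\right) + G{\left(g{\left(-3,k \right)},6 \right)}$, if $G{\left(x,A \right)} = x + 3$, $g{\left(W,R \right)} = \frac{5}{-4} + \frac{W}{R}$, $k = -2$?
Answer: $- \frac{40883}{4} \approx -10221.0$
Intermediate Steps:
$g{\left(W,R \right)} = - \frac{5}{4} + \frac{W}{R}$ ($g{\left(W,R \right)} = 5 \left(- \frac{1}{4}\right) + \frac{W}{R} = - \frac{5}{4} + \frac{W}{R}$)
$G{\left(x,A \right)} = 3 + x$
$142 \left(-72\right) + G{\left(g{\left(-3,k \right)},6 \right)} = 142 \left(-72\right) + \left(3 - \left(\frac{5}{4} + \frac{3}{-2}\right)\right) = -10224 + \left(3 - - \frac{1}{4}\right) = -10224 + \left(3 + \left(- \frac{5}{4} + \frac{3}{2}\right)\right) = -10224 + \left(3 + \frac{1}{4}\right) = -10224 + \frac{13}{4} = - \frac{40883}{4}$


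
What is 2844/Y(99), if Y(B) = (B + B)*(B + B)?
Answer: 79/1089 ≈ 0.072544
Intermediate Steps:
Y(B) = 4*B**2 (Y(B) = (2*B)*(2*B) = 4*B**2)
2844/Y(99) = 2844/((4*99**2)) = 2844/((4*9801)) = 2844/39204 = 2844*(1/39204) = 79/1089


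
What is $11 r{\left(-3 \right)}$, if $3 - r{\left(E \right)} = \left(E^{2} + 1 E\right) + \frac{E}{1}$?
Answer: $0$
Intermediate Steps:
$r{\left(E \right)} = 3 - E^{2} - 2 E$ ($r{\left(E \right)} = 3 - \left(\left(E^{2} + 1 E\right) + \frac{E}{1}\right) = 3 - \left(\left(E^{2} + E\right) + E 1\right) = 3 - \left(\left(E + E^{2}\right) + E\right) = 3 - \left(E^{2} + 2 E\right) = 3 - E^{2} - 2 E$)
$11 r{\left(-3 \right)} = 11 \left(3 - \left(-3\right)^{2} - -6\right) = 11 \left(3 - 9 + 6\right) = 11 \cdot 0 = 0$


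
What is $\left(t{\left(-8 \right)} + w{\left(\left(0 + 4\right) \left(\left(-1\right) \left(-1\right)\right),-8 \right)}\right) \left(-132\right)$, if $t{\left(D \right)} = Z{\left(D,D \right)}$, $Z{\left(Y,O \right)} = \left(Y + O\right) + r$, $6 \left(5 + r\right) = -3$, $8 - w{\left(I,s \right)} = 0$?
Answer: $1782$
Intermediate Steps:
$w{\left(I,s \right)} = 8$ ($w{\left(I,s \right)} = 8 - 0 = 8 + 0 = 8$)
$r = - \frac{11}{2}$ ($r = -5 + \frac{1}{6} \left(-3\right) = -5 - \frac{1}{2} = - \frac{11}{2} \approx -5.5$)
$Z{\left(Y,O \right)} = - \frac{11}{2} + O + Y$ ($Z{\left(Y,O \right)} = \left(Y + O\right) - \frac{11}{2} = \left(O + Y\right) - \frac{11}{2} = - \frac{11}{2} + O + Y$)
$t{\left(D \right)} = - \frac{11}{2} + 2 D$ ($t{\left(D \right)} = - \frac{11}{2} + D + D = - \frac{11}{2} + 2 D$)
$\left(t{\left(-8 \right)} + w{\left(\left(0 + 4\right) \left(\left(-1\right) \left(-1\right)\right),-8 \right)}\right) \left(-132\right) = \left(\left(- \frac{11}{2} + 2 \left(-8\right)\right) + 8\right) \left(-132\right) = \left(\left(- \frac{11}{2} - 16\right) + 8\right) \left(-132\right) = \left(- \frac{43}{2} + 8\right) \left(-132\right) = \left(- \frac{27}{2}\right) \left(-132\right) = 1782$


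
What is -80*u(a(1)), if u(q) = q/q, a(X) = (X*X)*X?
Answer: -80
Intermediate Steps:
a(X) = X³ (a(X) = X²*X = X³)
u(q) = 1
-80*u(a(1)) = -80*1 = -80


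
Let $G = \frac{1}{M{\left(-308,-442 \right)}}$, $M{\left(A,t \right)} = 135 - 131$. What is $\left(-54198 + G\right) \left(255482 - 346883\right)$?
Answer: $\frac{19814914191}{4} \approx 4.9537 \cdot 10^{9}$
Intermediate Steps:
$M{\left(A,t \right)} = 4$ ($M{\left(A,t \right)} = 135 - 131 = 4$)
$G = \frac{1}{4} \approx 0.25$
$\left(-54198 + G\right) \left(255482 - 346883\right) = \left(-54198 + \frac{1}{4}\right) \left(255482 - 346883\right) = \left(- \frac{216791}{4}\right) \left(-91401\right) = \frac{19814914191}{4}$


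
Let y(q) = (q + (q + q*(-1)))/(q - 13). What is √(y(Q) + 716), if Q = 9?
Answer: √2855/2 ≈ 26.716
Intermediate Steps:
y(q) = q/(-13 + q) (y(q) = (q + (q - q))/(-13 + q) = (q + 0)/(-13 + q) = q/(-13 + q))
√(y(Q) + 716) = √(9/(-13 + 9) + 716) = √(9/(-4) + 716) = √(9*(-¼) + 716) = √(-9/4 + 716) = √(2855/4) = √2855/2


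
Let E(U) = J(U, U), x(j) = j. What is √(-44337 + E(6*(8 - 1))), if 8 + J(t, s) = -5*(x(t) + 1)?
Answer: 4*I*√2785 ≈ 211.09*I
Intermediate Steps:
J(t, s) = -13 - 5*t (J(t, s) = -8 - 5*(t + 1) = -8 - 5*(1 + t) = -8 + (-5 - 5*t) = -13 - 5*t)
E(U) = -13 - 5*U
√(-44337 + E(6*(8 - 1))) = √(-44337 + (-13 - 30*(8 - 1))) = √(-44337 + (-13 - 30*7)) = √(-44337 + (-13 - 5*42)) = √(-44337 + (-13 - 210)) = √(-44337 - 223) = √(-44560) = 4*I*√2785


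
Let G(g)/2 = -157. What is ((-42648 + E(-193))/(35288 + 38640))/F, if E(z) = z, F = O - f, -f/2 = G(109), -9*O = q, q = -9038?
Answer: -385569/250320208 ≈ -0.0015403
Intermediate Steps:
O = 9038/9 (O = -1/9*(-9038) = 9038/9 ≈ 1004.2)
G(g) = -314 (G(g) = 2*(-157) = -314)
f = 628 (f = -2*(-314) = 628)
F = 3386/9 (F = 9038/9 - 1*628 = 9038/9 - 628 = 3386/9 ≈ 376.22)
((-42648 + E(-193))/(35288 + 38640))/F = ((-42648 - 193)/(35288 + 38640))/(3386/9) = -42841/73928*(9/3386) = -42841*1/73928*(9/3386) = -42841/73928*9/3386 = -385569/250320208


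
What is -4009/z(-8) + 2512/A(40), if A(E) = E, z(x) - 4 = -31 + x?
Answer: 6207/35 ≈ 177.34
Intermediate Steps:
z(x) = -27 + x (z(x) = 4 + (-31 + x) = -27 + x)
-4009/z(-8) + 2512/A(40) = -4009/(-27 - 8) + 2512/40 = -4009/(-35) + 2512*(1/40) = -4009*(-1/35) + 314/5 = 4009/35 + 314/5 = 6207/35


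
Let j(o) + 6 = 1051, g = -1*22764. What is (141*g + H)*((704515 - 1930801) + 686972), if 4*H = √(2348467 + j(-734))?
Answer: 1731049089336 - 269657*√587378 ≈ 1.7308e+12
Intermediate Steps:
g = -22764
j(o) = 1045 (j(o) = -6 + 1051 = 1045)
H = √587378/2 (H = √(2348467 + 1045)/4 = √2349512/4 = (2*√587378)/4 = √587378/2 ≈ 383.20)
(141*g + H)*((704515 - 1930801) + 686972) = (141*(-22764) + √587378/2)*((704515 - 1930801) + 686972) = (-3209724 + √587378/2)*(-1226286 + 686972) = (-3209724 + √587378/2)*(-539314) = 1731049089336 - 269657*√587378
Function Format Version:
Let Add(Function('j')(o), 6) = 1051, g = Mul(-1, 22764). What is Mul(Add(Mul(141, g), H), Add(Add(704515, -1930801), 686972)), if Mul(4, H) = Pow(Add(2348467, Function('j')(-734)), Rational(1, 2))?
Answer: Add(1731049089336, Mul(-269657, Pow(587378, Rational(1, 2)))) ≈ 1.7308e+12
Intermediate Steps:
g = -22764
Function('j')(o) = 1045 (Function('j')(o) = Add(-6, 1051) = 1045)
H = Mul(Rational(1, 2), Pow(587378, Rational(1, 2))) (H = Mul(Rational(1, 4), Pow(Add(2348467, 1045), Rational(1, 2))) = Mul(Rational(1, 4), Pow(2349512, Rational(1, 2))) = Mul(Rational(1, 4), Mul(2, Pow(587378, Rational(1, 2)))) = Mul(Rational(1, 2), Pow(587378, Rational(1, 2))) ≈ 383.20)
Mul(Add(Mul(141, g), H), Add(Add(704515, -1930801), 686972)) = Mul(Add(Mul(141, -22764), Mul(Rational(1, 2), Pow(587378, Rational(1, 2)))), Add(Add(704515, -1930801), 686972)) = Mul(Add(-3209724, Mul(Rational(1, 2), Pow(587378, Rational(1, 2)))), Add(-1226286, 686972)) = Mul(Add(-3209724, Mul(Rational(1, 2), Pow(587378, Rational(1, 2)))), -539314) = Add(1731049089336, Mul(-269657, Pow(587378, Rational(1, 2))))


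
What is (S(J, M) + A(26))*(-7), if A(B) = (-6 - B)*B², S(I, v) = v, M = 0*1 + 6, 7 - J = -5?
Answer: 151382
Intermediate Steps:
J = 12 (J = 7 - 1*(-5) = 7 + 5 = 12)
M = 6 (M = 0 + 6 = 6)
A(B) = B²*(-6 - B)
(S(J, M) + A(26))*(-7) = (6 + 26²*(-6 - 1*26))*(-7) = (6 + 676*(-6 - 26))*(-7) = (6 + 676*(-32))*(-7) = (6 - 21632)*(-7) = -21626*(-7) = 151382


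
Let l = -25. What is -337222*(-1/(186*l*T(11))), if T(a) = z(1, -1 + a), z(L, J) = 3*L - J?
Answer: 168611/16275 ≈ 10.360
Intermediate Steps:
z(L, J) = -J + 3*L
T(a) = 4 - a (T(a) = -(-1 + a) + 3*1 = (1 - a) + 3 = 4 - a)
-337222*(-1/(186*l*T(11))) = -337222*1/(4650*(4 - 1*11)) = -337222*1/(4650*(4 - 11)) = -337222/((62*(-7))*75) = -337222/((-434*75)) = -337222/(-32550) = -337222*(-1/32550) = 168611/16275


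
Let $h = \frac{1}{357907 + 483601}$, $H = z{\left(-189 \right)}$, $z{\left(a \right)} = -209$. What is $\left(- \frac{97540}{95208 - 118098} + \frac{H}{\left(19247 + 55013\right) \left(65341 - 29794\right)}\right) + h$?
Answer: $\frac{3809249548288949}{893927613948530} \approx 4.2613$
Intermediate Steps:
$H = -209$
$h = \frac{1}{841508} \approx 1.1883 \cdot 10^{-6}$
$\left(- \frac{97540}{95208 - 118098} + \frac{H}{\left(19247 + 55013\right) \left(65341 - 29794\right)}\right) + h = \left(- \frac{97540}{95208 - 118098} - \frac{209}{\left(19247 + 55013\right) \left(65341 - 29794\right)}\right) + \frac{1}{841508} = \left(- \frac{97540}{95208 - 118098} - \frac{209}{74260 \cdot 35547}\right) + \frac{1}{841508} = \left(- \frac{97540}{-22890} - \frac{209}{2639720220}\right) + \frac{1}{841508} = \left(\left(-97540\right) \left(- \frac{1}{22890}\right) - \frac{209}{2639720220}\right) + \frac{1}{841508} = \left(\frac{9754}{2289} - \frac{209}{2639720220}\right) + \frac{1}{841508} = \frac{2860870060831}{671368842620} + \frac{1}{841508} = \frac{3809249548288949}{893927613948530}$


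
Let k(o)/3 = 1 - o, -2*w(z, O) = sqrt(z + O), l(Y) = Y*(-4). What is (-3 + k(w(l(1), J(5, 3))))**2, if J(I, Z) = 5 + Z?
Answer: 9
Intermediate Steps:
l(Y) = -4*Y
w(z, O) = -sqrt(O + z)/2 (w(z, O) = -sqrt(z + O)/2 = -sqrt(O + z)/2)
k(o) = 3 - 3*o (k(o) = 3*(1 - o) = 3 - 3*o)
(-3 + k(w(l(1), J(5, 3))))**2 = (-3 + (3 - (-3)*sqrt((5 + 3) - 4*1)/2))**2 = (-3 + (3 - (-3)*sqrt(8 - 4)/2))**2 = (-3 + (3 - (-3)*sqrt(4)/2))**2 = (-3 + (3 - (-3)*2/2))**2 = (-3 + (3 - 3*(-1)))**2 = (-3 + (3 + 3))**2 = (-3 + 6)**2 = 3**2 = 9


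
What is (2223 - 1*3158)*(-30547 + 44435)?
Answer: -12985280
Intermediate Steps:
(2223 - 1*3158)*(-30547 + 44435) = (2223 - 3158)*13888 = -935*13888 = -12985280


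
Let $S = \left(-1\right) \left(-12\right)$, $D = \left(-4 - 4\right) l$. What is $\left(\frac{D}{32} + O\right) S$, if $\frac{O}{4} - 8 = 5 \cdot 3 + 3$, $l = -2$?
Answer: $1254$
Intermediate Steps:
$D = 16$ ($D = \left(-4 - 4\right) \left(-2\right) = \left(-8\right) \left(-2\right) = 16$)
$S = 12$
$O = 104$ ($O = 32 + 4 \left(5 \cdot 3 + 3\right) = 32 + 4 \left(15 + 3\right) = 32 + 4 \cdot 18 = 32 + 72 = 104$)
$\left(\frac{D}{32} + O\right) S = \left(\frac{16}{32} + 104\right) 12 = \left(16 \cdot \frac{1}{32} + 104\right) 12 = \left(\frac{1}{2} + 104\right) 12 = \frac{209}{2} \cdot 12 = 1254$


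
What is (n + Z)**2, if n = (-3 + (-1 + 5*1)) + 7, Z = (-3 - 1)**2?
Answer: 576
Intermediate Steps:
Z = 16 (Z = (-4)**2 = 16)
n = 8 (n = (-3 + (-1 + 5)) + 7 = (-3 + 4) + 7 = 1 + 7 = 8)
(n + Z)**2 = (8 + 16)**2 = 24**2 = 576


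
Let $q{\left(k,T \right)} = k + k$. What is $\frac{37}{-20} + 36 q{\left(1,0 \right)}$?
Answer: $\frac{1403}{20} \approx 70.15$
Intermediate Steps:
$q{\left(k,T \right)} = 2 k$
$\frac{37}{-20} + 36 q{\left(1,0 \right)} = \frac{37}{-20} + 36 \cdot 2 \cdot 1 = 37 \left(- \frac{1}{20}\right) + 36 \cdot 2 = - \frac{37}{20} + 72 = \frac{1403}{20}$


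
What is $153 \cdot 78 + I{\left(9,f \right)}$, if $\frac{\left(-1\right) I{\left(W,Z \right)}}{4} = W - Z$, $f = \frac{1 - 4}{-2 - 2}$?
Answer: $11901$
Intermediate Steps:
$f = \frac{3}{4}$ ($f = - \frac{3}{-4} = \left(-3\right) \left(- \frac{1}{4}\right) = \frac{3}{4} \approx 0.75$)
$I{\left(W,Z \right)} = - 4 W + 4 Z$ ($I{\left(W,Z \right)} = - 4 \left(W - Z\right) = - 4 W + 4 Z$)
$153 \cdot 78 + I{\left(9,f \right)} = 153 \cdot 78 + \left(\left(-4\right) 9 + 4 \cdot \frac{3}{4}\right) = 11934 + \left(-36 + 3\right) = 11934 - 33 = 11901$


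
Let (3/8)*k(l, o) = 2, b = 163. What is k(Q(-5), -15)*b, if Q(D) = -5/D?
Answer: 2608/3 ≈ 869.33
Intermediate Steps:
k(l, o) = 16/3 (k(l, o) = (8/3)*2 = 16/3)
k(Q(-5), -15)*b = (16/3)*163 = 2608/3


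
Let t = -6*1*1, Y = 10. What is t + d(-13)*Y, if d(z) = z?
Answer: -136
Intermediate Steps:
t = -6 (t = -6*1 = -6)
t + d(-13)*Y = -6 - 13*10 = -6 - 130 = -136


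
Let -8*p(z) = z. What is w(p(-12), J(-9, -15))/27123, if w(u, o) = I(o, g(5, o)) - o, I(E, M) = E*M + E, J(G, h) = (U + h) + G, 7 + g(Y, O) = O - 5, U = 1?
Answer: 805/27123 ≈ 0.029680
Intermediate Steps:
p(z) = -z/8
g(Y, O) = -12 + O (g(Y, O) = -7 + (O - 5) = -7 + (-5 + O) = -12 + O)
J(G, h) = 1 + G + h (J(G, h) = (1 + h) + G = 1 + G + h)
I(E, M) = E + E*M
w(u, o) = -o + o*(-11 + o) (w(u, o) = o*(1 + (-12 + o)) - o = o*(-11 + o) - o = -o + o*(-11 + o))
w(p(-12), J(-9, -15))/27123 = ((1 - 9 - 15)*(-12 + (1 - 9 - 15)))/27123 = -23*(-12 - 23)*(1/27123) = -23*(-35)*(1/27123) = 805*(1/27123) = 805/27123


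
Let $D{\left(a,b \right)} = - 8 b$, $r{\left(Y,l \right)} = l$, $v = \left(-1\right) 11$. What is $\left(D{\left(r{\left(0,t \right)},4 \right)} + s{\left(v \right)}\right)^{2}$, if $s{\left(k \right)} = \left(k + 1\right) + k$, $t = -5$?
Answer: $2809$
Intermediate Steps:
$v = -11$
$s{\left(k \right)} = 1 + 2 k$ ($s{\left(k \right)} = \left(1 + k\right) + k = 1 + 2 k$)
$\left(D{\left(r{\left(0,t \right)},4 \right)} + s{\left(v \right)}\right)^{2} = \left(\left(-8\right) 4 + \left(1 + 2 \left(-11\right)\right)\right)^{2} = \left(-32 + \left(1 - 22\right)\right)^{2} = \left(-32 - 21\right)^{2} = \left(-53\right)^{2} = 2809$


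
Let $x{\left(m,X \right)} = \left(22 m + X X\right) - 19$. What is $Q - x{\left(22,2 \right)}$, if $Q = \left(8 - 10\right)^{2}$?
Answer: $-465$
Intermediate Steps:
$x{\left(m,X \right)} = -19 + X^{2} + 22 m$ ($x{\left(m,X \right)} = \left(22 m + X^{2}\right) - 19 = \left(X^{2} + 22 m\right) - 19 = -19 + X^{2} + 22 m$)
$Q = 4$ ($Q = \left(8 - 10\right)^{2} = \left(-2\right)^{2} = 4$)
$Q - x{\left(22,2 \right)} = 4 - \left(-19 + 2^{2} + 22 \cdot 22\right) = 4 - \left(-19 + 4 + 484\right) = 4 - 469 = -465$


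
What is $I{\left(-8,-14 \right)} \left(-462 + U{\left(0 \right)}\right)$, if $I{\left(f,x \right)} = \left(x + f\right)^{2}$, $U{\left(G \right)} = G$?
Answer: $-223608$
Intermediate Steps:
$I{\left(f,x \right)} = \left(f + x\right)^{2}$
$I{\left(-8,-14 \right)} \left(-462 + U{\left(0 \right)}\right) = \left(-8 - 14\right)^{2} \left(-462 + 0\right) = \left(-22\right)^{2} \left(-462\right) = 484 \left(-462\right) = -223608$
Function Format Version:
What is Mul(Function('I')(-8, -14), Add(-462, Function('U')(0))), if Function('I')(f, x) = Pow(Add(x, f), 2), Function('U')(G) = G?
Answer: -223608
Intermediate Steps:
Function('I')(f, x) = Pow(Add(f, x), 2)
Mul(Function('I')(-8, -14), Add(-462, Function('U')(0))) = Mul(Pow(Add(-8, -14), 2), Add(-462, 0)) = Mul(Pow(-22, 2), -462) = Mul(484, -462) = -223608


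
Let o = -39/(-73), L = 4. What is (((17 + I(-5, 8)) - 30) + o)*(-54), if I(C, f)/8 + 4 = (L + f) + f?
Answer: -455436/73 ≈ -6238.9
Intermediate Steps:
I(C, f) = 16*f (I(C, f) = -32 + 8*((4 + f) + f) = -32 + 8*(4 + 2*f) = -32 + (32 + 16*f) = 16*f)
o = 39/73 (o = -39*(-1/73) = 39/73 ≈ 0.53425)
(((17 + I(-5, 8)) - 30) + o)*(-54) = (((17 + 16*8) - 30) + 39/73)*(-54) = (((17 + 128) - 30) + 39/73)*(-54) = ((145 - 30) + 39/73)*(-54) = (115 + 39/73)*(-54) = (8434/73)*(-54) = -455436/73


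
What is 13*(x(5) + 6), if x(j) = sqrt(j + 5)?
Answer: 78 + 13*sqrt(10) ≈ 119.11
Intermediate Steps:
x(j) = sqrt(5 + j)
13*(x(5) + 6) = 13*(sqrt(5 + 5) + 6) = 13*(sqrt(10) + 6) = 13*(6 + sqrt(10)) = 78 + 13*sqrt(10)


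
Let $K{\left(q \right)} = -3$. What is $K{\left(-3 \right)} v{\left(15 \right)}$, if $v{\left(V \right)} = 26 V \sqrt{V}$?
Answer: $- 1170 \sqrt{15} \approx -4531.4$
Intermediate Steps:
$v{\left(V \right)} = 26 V^{\frac{3}{2}}$
$K{\left(-3 \right)} v{\left(15 \right)} = - 3 \cdot 26 \cdot 15^{\frac{3}{2}} = - 3 \cdot 26 \cdot 15 \sqrt{15} = - 3 \cdot 390 \sqrt{15} = - 1170 \sqrt{15}$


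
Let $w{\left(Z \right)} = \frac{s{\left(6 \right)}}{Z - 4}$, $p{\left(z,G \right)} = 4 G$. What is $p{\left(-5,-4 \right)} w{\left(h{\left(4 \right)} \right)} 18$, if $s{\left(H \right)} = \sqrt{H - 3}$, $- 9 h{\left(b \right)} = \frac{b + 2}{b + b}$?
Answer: $\frac{3456 \sqrt{3}}{49} \approx 122.16$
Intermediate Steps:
$h{\left(b \right)} = - \frac{2 + b}{18 b}$ ($h{\left(b \right)} = - \frac{\left(b + 2\right) \frac{1}{b + b}}{9} = - \frac{\left(2 + b\right) \frac{1}{2 b}}{9} = - \frac{\frac{1}{2} \frac{1}{b} \left(2 + b\right)}{9} = - \frac{2 + b}{18 b}$)
$s{\left(H \right)} = \sqrt{-3 + H}$
$w{\left(Z \right)} = \frac{\sqrt{3}}{-4 + Z}$ ($w{\left(Z \right)} = \frac{\sqrt{-3 + 6}}{Z - 4} = \frac{\sqrt{3}}{-4 + Z}$)
$p{\left(-5,-4 \right)} w{\left(h{\left(4 \right)} \right)} 18 = 4 \left(-4\right) \frac{\sqrt{3}}{-4 + \frac{-2 - 4}{18 \cdot 4}} \cdot 18 = - 16 \frac{\sqrt{3}}{-4 + \frac{1}{18} \cdot \frac{1}{4} \left(-2 - 4\right)} 18 = - 16 \frac{\sqrt{3}}{-4 + \frac{1}{18} \cdot \frac{1}{4} \left(-6\right)} 18 = - 16 \frac{\sqrt{3}}{-4 - \frac{1}{12}} \cdot 18 = - 16 \frac{\sqrt{3}}{- \frac{49}{12}} \cdot 18 = - 16 \sqrt{3} \left(- \frac{12}{49}\right) 18 = - 16 \left(- \frac{12 \sqrt{3}}{49}\right) 18 = \frac{192 \sqrt{3}}{49} \cdot 18 = \frac{3456 \sqrt{3}}{49}$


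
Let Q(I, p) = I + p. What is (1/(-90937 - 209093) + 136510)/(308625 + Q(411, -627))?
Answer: 40957095299/92531952270 ≈ 0.44263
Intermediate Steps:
(1/(-90937 - 209093) + 136510)/(308625 + Q(411, -627)) = (1/(-90937 - 209093) + 136510)/(308625 + (411 - 627)) = (1/(-300030) + 136510)/(308625 - 216) = (-1/300030 + 136510)/308409 = (40957095299/300030)*(1/308409) = 40957095299/92531952270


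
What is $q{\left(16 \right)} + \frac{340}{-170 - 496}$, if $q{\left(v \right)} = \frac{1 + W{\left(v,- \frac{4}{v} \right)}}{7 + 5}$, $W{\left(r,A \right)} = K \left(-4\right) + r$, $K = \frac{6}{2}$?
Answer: $- \frac{125}{1332} \approx -0.093844$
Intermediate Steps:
$K = 3$ ($K = 6 \cdot \frac{1}{2} = 3$)
$W{\left(r,A \right)} = -12 + r$ ($W{\left(r,A \right)} = 3 \left(-4\right) + r = -12 + r$)
$q{\left(v \right)} = - \frac{11}{12} + \frac{v}{12}$ ($q{\left(v \right)} = \frac{1 + \left(-12 + v\right)}{7 + 5} = \frac{-11 + v}{12} = \left(-11 + v\right) \frac{1}{12} = - \frac{11}{12} + \frac{v}{12}$)
$q{\left(16 \right)} + \frac{340}{-170 - 496} = \left(- \frac{11}{12} + \frac{1}{12} \cdot 16\right) + \frac{340}{-170 - 496} = \left(- \frac{11}{12} + \frac{4}{3}\right) + \frac{340}{-666} = \frac{5}{12} + 340 \left(- \frac{1}{666}\right) = \frac{5}{12} - \frac{170}{333} = - \frac{125}{1332}$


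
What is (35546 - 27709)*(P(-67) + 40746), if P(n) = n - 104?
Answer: 317986275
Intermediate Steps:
P(n) = -104 + n
(35546 - 27709)*(P(-67) + 40746) = (35546 - 27709)*((-104 - 67) + 40746) = 7837*(-171 + 40746) = 7837*40575 = 317986275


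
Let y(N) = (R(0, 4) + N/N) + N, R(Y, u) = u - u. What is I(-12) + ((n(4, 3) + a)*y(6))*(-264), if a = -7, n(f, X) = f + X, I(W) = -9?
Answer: -9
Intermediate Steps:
n(f, X) = X + f
R(Y, u) = 0
y(N) = 1 + N (y(N) = (0 + N/N) + N = (0 + 1) + N = 1 + N)
I(-12) + ((n(4, 3) + a)*y(6))*(-264) = -9 + (((3 + 4) - 7)*(1 + 6))*(-264) = -9 + ((7 - 7)*7)*(-264) = -9 + (0*7)*(-264) = -9 + 0*(-264) = -9 + 0 = -9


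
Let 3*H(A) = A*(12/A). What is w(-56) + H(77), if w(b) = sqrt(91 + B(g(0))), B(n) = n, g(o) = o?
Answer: 4 + sqrt(91) ≈ 13.539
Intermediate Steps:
w(b) = sqrt(91) (w(b) = sqrt(91 + 0) = sqrt(91))
H(A) = 4 (H(A) = (A*(12/A))/3 = (1/3)*12 = 4)
w(-56) + H(77) = sqrt(91) + 4 = 4 + sqrt(91)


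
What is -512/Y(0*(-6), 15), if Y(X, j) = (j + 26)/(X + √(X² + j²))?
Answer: -7680/41 ≈ -187.32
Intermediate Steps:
Y(X, j) = (26 + j)/(X + √(X² + j²))
-512/Y(0*(-6), 15) = -512*(0*(-6) + √((0*(-6))² + 15²))/(26 + 15) = -512*√(0² + 225)/41 = -512*√(0 + 225)/41 = -512/(41/(0 + √225)) = -512/(41/(0 + 15)) = -512/(41/15) = -512/((1/15)*41) = -512/41/15 = -512*15/41 = -7680/41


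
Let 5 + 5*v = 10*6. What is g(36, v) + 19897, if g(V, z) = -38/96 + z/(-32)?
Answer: 1910041/96 ≈ 19896.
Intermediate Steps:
v = 11 (v = -1 + (10*6)/5 = -1 + (1/5)*60 = -1 + 12 = 11)
g(V, z) = -19/48 - z/32 (g(V, z) = -38*1/96 + z*(-1/32) = -19/48 - z/32)
g(36, v) + 19897 = (-19/48 - 1/32*11) + 19897 = (-19/48 - 11/32) + 19897 = -71/96 + 19897 = 1910041/96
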